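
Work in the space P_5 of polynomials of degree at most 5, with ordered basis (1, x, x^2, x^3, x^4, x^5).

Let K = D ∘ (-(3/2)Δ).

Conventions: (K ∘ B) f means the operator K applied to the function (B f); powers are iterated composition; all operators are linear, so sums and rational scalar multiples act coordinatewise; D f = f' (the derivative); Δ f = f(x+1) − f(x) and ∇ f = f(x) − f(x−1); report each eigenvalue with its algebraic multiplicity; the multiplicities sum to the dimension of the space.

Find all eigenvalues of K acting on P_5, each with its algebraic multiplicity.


image of 1: 0
image of x: 0
image of x^2: -3
image of x^3: -9x - 9/2
image of x^4: -18x^2 - 18x - 6
image of x^5: -30x^3 - 45x^2 - 30x - 15/2
the matrix is upper triangular; its diagonal is (0, 0, 0, 0, 0, 0)
for a triangular matrix the eigenvalues are the diagonal entries, with algebraic multiplicity their repetition count

λ = 0 (multiplicity 6)


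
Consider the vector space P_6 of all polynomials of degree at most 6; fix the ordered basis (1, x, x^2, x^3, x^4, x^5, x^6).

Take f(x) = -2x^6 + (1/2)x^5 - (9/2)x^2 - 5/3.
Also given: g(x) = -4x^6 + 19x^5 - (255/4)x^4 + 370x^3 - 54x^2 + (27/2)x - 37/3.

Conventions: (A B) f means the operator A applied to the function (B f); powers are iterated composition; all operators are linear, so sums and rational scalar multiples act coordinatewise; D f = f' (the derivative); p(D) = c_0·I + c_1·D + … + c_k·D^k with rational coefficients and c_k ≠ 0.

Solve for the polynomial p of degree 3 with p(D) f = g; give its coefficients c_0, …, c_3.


D^0 f = -2x^6 + (1/2)x^5 - (9/2)x^2 - 5/3
D^1 f = -12x^5 + (5/2)x^4 - 9x
D^2 f = -60x^4 + 10x^3 - 9
D^3 f = -240x^3 + 30x^2
matching coefficients of g against c_0 f + c_1 Df + … from the top degree down determines the c_i
solution: c_0 = 2, c_1 = -3/2, c_2 = 1, c_3 = -3/2

c_0 = 2, c_1 = -3/2, c_2 = 1, c_3 = -3/2


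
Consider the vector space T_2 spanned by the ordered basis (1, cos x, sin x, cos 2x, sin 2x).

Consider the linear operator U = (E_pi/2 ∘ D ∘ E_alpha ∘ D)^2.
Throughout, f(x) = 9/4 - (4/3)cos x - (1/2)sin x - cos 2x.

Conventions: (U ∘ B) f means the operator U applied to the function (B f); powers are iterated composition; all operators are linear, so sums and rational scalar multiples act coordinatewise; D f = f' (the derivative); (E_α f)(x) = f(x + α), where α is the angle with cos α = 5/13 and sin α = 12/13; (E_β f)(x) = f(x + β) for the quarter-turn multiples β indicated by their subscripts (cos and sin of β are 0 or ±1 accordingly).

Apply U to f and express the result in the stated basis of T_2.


D f = -(1/2)cos x + (4/3)sin x + 2sin 2x
E_alpha D f = (27/26)cos x + (38/39)sin x + (240/169)cos 2x - (238/169)sin 2x
D E_alpha D f = (38/39)cos x - (27/26)sin x - (476/169)cos 2x - (480/169)sin 2x
E_pi/2 D E_alpha D f = -(27/26)cos x - (38/39)sin x + (476/169)cos 2x + (480/169)sin 2x
D (E_pi/2 ∘ D ∘ E_alpha ∘ D) f = -(38/39)cos x + (27/26)sin x + (960/169)cos 2x - (952/169)sin 2x
E_alpha D (E_pi/2 ∘ D ∘ E_alpha ∘ D) f = (296/507)cos x + (439/338)sin x - (228480/28561)cos 2x - (1912/28561)sin 2x
D E_alpha D (E_pi/2 ∘ D ∘ E_alpha ∘ D) f = (439/338)cos x - (296/507)sin x - (3824/28561)cos 2x + (456960/28561)sin 2x
E_pi/2 D E_alpha D (E_pi/2 ∘ D ∘ E_alpha ∘ D) f = -(296/507)cos x - (439/338)sin x + (3824/28561)cos 2x - (456960/28561)sin 2x

the image equals g(x) = -(296/507)cos x - (439/338)sin x + (3824/28561)cos 2x - (456960/28561)sin 2x


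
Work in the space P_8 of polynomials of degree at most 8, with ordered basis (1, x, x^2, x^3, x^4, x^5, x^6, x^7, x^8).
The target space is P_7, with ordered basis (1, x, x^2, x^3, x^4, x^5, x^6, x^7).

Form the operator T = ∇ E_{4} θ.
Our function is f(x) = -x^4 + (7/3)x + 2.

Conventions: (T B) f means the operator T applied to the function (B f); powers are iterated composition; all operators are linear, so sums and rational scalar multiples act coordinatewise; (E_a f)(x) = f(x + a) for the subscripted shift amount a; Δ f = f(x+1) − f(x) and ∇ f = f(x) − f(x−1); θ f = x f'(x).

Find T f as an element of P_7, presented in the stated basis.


θ f = -4x^4 + (7/3)x
E_{4} θ f = -4x^4 - 64x^3 - 384x^2 - (3065/3)x - 3044/3
∇ E_{4} θ f = -16x^3 - 168x^2 - 592x - 2093/3

the image equals g(x) = -16x^3 - 168x^2 - 592x - 2093/3


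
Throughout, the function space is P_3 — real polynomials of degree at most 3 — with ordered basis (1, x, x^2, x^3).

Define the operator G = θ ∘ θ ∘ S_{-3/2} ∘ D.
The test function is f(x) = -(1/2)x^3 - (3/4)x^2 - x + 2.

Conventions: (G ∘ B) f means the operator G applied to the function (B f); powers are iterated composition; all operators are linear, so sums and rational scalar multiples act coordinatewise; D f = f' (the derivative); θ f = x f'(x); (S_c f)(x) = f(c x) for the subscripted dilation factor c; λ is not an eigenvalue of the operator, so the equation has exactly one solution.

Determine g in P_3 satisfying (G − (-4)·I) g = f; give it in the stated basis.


write g with unknown coordinates in the stated basis and equate coefficients in (G − (-4)·I) g = f
solving from the highest basis element down gives g = -(1/8)x^3 + (21/32)x^2 + (31/128)x + 1/2
check: G g = -(27/8)x^2 - (63/32)x
so G g − (-4)·g = -(1/2)x^3 - (3/4)x^2 - x + 2 = f ✓

the result is g(x) = -(1/8)x^3 + (21/32)x^2 + (31/128)x + 1/2


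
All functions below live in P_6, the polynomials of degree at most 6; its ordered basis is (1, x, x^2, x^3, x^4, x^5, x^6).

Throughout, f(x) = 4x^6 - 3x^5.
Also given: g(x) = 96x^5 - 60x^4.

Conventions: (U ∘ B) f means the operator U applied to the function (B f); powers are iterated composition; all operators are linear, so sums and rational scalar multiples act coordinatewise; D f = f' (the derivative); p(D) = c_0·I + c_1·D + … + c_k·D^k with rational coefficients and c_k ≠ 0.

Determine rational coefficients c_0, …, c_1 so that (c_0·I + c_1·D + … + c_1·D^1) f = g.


c_0 = 0, c_1 = 4

D^0 f = 4x^6 - 3x^5
D^1 f = 24x^5 - 15x^4
matching coefficients of g against c_0 f + c_1 Df + … from the top degree down determines the c_i
solution: c_0 = 0, c_1 = 4


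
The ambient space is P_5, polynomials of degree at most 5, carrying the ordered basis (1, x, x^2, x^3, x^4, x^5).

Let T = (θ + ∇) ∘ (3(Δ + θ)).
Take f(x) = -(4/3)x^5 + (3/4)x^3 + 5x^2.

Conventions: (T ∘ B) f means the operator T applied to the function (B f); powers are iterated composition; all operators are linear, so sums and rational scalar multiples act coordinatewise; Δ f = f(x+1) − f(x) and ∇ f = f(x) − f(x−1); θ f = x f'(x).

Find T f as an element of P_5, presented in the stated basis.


Δ f = -(20/3)x^4 - (40/3)x^3 - (133/12)x^2 + (67/12)x + 53/12
θ f = -(20/3)x^5 + (9/4)x^3 + 10x^2
(Δ + θ) f = -(20/3)x^5 - (20/3)x^4 - (133/12)x^3 - (13/12)x^2 + (67/12)x + 53/12
(3(Δ + θ)) f = -20x^5 - 20x^4 - (133/4)x^3 - (13/4)x^2 + (67/4)x + 53/4
θ (3(Δ + θ)) f = -100x^5 - 80x^4 - (399/4)x^3 - (13/2)x^2 + (67/4)x
∇ (3(Δ + θ)) f = -100x^4 + 120x^3 - (719/4)x^2 + (453/4)x - 53/4
(θ + ∇) (3(Δ + θ)) f = -100x^5 - 180x^4 + (81/4)x^3 - (745/4)x^2 + 130x - 53/4

the result is g(x) = -100x^5 - 180x^4 + (81/4)x^3 - (745/4)x^2 + 130x - 53/4


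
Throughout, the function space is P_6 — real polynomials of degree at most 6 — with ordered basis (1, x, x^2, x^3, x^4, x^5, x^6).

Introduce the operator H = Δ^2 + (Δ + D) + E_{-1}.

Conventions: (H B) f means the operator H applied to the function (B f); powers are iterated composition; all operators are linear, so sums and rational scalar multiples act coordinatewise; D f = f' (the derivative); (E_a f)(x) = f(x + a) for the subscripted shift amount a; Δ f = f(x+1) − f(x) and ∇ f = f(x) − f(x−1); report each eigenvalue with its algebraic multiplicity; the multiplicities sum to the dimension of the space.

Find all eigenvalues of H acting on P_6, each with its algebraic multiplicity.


λ = 1 (multiplicity 7)

image of 1: 1
image of x: x + 1
image of x^2: x^2 + 2x + 4
image of x^3: x^3 + 3x^2 + 12x + 6
image of x^4: x^4 + 4x^3 + 24x^2 + 24x + 16
image of x^5: x^5 + 5x^4 + 40x^3 + 60x^2 + 80x + 30
image of x^6: x^6 + 6x^5 + 60x^4 + 120x^3 + 240x^2 + 180x + 64
the matrix is upper triangular; its diagonal is (1, 1, 1, 1, 1, 1, 1)
for a triangular matrix the eigenvalues are the diagonal entries, with algebraic multiplicity their repetition count


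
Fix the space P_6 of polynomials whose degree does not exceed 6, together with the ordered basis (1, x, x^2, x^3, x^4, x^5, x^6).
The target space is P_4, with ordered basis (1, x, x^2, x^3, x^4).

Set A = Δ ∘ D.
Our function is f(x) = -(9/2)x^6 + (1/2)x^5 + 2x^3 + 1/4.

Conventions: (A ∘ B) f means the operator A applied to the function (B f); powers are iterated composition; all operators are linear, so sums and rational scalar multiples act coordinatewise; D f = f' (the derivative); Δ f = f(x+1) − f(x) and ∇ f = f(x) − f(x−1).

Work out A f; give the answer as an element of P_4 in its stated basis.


D f = -27x^5 + (5/2)x^4 + 6x^2
Δ D f = -135x^4 - 260x^3 - 255x^2 - 113x - 37/2

the image equals g(x) = -135x^4 - 260x^3 - 255x^2 - 113x - 37/2


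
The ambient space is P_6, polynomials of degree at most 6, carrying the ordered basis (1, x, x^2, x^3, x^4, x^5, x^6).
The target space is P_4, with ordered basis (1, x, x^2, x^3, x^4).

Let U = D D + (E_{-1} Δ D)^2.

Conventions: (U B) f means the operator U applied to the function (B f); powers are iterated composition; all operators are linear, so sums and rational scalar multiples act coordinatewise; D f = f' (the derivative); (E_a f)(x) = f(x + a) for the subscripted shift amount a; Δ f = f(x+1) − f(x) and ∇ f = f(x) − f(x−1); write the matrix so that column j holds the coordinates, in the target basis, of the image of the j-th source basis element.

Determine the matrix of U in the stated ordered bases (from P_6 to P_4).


image of 1: 0
image of x: 0
image of x^2: 2
image of x^3: 6x
image of x^4: 12x^2 + 24
image of x^5: 20x^3 + 120x - 120
image of x^6: 30x^4 + 360x^2 - 720x + 420
each image's coordinates form column j of the matrix

the matrix is [[0, 0, 2, 0, 24, -120, 420]; [0, 0, 0, 6, 0, 120, -720]; [0, 0, 0, 0, 12, 0, 360]; [0, 0, 0, 0, 0, 20, 0]; [0, 0, 0, 0, 0, 0, 30]] (rows listed top to bottom)


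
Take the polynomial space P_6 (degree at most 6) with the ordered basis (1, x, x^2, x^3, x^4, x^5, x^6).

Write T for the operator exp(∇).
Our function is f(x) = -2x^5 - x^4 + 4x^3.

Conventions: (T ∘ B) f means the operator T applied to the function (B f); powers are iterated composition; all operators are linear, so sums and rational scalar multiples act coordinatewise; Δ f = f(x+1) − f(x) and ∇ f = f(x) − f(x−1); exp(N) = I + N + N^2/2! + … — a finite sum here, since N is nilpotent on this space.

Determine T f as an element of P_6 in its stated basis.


order-1 term: -10x^4 + 16x^3 - 2x^2 - 6x + 3
order-2 term: -20x^3 + 54x^2 - 46x + 11
order-3 term: -20x^2 + 56x - 40
order-4 term: -10x + 19
order-5 term: -2
the series for exp(∇) f terminates at order 5
exp(∇) f = -2x^5 - 11x^4 + 32x^2 - 6x - 9

the image equals g(x) = -2x^5 - 11x^4 + 32x^2 - 6x - 9


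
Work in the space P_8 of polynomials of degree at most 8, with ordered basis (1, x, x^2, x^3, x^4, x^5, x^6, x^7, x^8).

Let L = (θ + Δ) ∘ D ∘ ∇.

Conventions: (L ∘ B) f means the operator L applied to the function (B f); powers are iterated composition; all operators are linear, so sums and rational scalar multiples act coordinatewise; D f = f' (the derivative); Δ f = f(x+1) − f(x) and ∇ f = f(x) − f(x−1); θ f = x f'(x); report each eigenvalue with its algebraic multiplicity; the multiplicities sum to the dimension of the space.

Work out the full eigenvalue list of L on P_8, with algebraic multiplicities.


image of 1: 0
image of x: 0
image of x^2: 0
image of x^3: 6x + 6
image of x^4: 24x^2 + 12x
image of x^5: 60x^3 + 20x + 10
image of x^6: 120x^4 - 60x^3 + 120x^2 + 30x
image of x^7: 210x^5 - 210x^4 + 420x^3 + 42x + 14
image of x^8: 336x^6 - 504x^5 + 1120x^4 - 280x^3 + 336x^2 + 56x
the matrix is upper triangular; its diagonal is (0, 0, 0, 0, 0, 0, 0, 0, 0)
for a triangular matrix the eigenvalues are the diagonal entries, with algebraic multiplicity their repetition count

λ = 0 (multiplicity 9)


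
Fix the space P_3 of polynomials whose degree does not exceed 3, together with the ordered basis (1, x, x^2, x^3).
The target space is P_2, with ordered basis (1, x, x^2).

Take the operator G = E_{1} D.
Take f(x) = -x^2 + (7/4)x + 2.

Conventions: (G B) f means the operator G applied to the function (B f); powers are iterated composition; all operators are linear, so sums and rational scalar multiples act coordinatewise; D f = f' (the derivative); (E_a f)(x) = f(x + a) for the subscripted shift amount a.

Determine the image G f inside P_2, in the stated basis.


D f = -2x + 7/4
E_{1} D f = -2x - 1/4

g(x) = -2x - 1/4


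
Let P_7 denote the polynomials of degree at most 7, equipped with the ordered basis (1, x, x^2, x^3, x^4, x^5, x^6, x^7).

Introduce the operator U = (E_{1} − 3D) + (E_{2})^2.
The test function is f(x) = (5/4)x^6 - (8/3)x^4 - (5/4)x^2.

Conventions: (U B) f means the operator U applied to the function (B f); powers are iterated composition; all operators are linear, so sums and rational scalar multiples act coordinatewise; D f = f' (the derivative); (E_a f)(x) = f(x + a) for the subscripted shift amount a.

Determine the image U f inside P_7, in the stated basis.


E_{1} f = (5/4)x^6 + (15/2)x^5 + (193/12)x^4 + (43/3)x^3 + (3/2)x^2 - (17/3)x - 8/3
D f = (15/2)x^5 - (32/3)x^3 - (5/2)x
(-3D) f = -(45/2)x^5 + 32x^3 + (15/2)x
(E_{1} − 3D) f = (5/4)x^6 - 15x^5 + (193/12)x^4 + (139/3)x^3 + (3/2)x^2 + (11/6)x - 8/3
E_{2} f = (5/4)x^6 + 15x^5 + (217/3)x^4 + (536/3)x^3 + (939/4)x^2 + (449/3)x + 97/3
E_{2} E_{2} f = (5/4)x^6 + 30x^5 + (892/3)x^4 + (4672/3)x^3 + (18171/4)x^2 + (20962/3)x + 13252/3
((E_{1} − 3D) + (E_{2})^2) f = (5/2)x^6 + 15x^5 + (3761/12)x^4 + (4811/3)x^3 + (18177/4)x^2 + (41935/6)x + 13244/3

the result is g(x) = (5/2)x^6 + 15x^5 + (3761/12)x^4 + (4811/3)x^3 + (18177/4)x^2 + (41935/6)x + 13244/3


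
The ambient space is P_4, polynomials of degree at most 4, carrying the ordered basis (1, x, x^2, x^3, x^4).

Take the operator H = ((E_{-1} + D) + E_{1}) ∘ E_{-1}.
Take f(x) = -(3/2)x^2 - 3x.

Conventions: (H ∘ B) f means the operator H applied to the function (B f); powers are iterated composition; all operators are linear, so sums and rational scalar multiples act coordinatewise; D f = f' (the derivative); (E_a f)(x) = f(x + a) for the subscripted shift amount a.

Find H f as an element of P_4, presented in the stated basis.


E_{-1} f = -(3/2)x^2 + 3/2
E_{-1} E_{-1} f = -(3/2)x^2 + 3x
D E_{-1} f = -3x
(E_{-1} + D) E_{-1} f = -(3/2)x^2
E_{1} E_{-1} f = -(3/2)x^2 - 3x
((E_{-1} + D) + E_{1}) E_{-1} f = -3x^2 - 3x

g(x) = -3x^2 - 3x


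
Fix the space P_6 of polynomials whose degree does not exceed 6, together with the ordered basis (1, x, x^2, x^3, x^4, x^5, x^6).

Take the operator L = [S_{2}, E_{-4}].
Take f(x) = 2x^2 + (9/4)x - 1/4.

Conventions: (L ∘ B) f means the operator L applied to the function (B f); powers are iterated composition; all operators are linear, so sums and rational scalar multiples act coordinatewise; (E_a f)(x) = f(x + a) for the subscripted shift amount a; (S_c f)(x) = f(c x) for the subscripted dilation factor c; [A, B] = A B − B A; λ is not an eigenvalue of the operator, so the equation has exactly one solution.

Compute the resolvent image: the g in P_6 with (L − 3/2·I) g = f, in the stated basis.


write g with unknown coordinates in the stated basis and equate coefficients in (L − 3/2·I) g = f
solving from the highest basis element down gives g = -(4/3)x^2 - (283/18)x + 49/54
check: L g = -(64/3)x + 10/9
so L g − 3/2·g = 2x^2 + (9/4)x - 1/4 = f ✓

the image equals g(x) = -(4/3)x^2 - (283/18)x + 49/54


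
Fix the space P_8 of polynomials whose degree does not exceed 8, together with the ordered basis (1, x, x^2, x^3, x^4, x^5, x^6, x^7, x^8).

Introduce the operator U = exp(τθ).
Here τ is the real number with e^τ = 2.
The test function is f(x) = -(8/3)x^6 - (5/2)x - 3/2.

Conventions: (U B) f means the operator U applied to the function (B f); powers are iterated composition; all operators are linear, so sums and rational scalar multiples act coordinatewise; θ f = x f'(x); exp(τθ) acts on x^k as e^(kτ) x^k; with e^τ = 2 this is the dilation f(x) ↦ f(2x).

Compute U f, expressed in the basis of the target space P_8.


the image equals g(x) = -(512/3)x^6 - 5x - 3/2

exp(τθ) x^k = e^(kτ) x^k; with e^τ = 2 this sends x^k to 2^k x^k
x ↦ 2 x
x^6 ↦ 64 x^6
applying this coordinatewise to f: exp(τθ) f = -(512/3)x^6 - 5x - 3/2


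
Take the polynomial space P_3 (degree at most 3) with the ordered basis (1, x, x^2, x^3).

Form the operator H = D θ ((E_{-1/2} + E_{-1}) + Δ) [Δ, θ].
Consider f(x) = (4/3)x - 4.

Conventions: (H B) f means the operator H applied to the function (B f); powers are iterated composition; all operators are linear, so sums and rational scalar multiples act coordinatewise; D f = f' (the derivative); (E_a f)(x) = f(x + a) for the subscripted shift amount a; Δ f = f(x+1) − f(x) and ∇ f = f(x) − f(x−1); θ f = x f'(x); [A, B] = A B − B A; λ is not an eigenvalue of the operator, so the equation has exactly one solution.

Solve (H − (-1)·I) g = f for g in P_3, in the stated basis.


write g with unknown coordinates in the stated basis and equate coefficients in (H − (-1)·I) g = f
solving from the highest basis element down gives g = (4/3)x - 4
check: H g = 0
so H g − (-1)·g = (4/3)x - 4 = f ✓

the result is g(x) = (4/3)x - 4


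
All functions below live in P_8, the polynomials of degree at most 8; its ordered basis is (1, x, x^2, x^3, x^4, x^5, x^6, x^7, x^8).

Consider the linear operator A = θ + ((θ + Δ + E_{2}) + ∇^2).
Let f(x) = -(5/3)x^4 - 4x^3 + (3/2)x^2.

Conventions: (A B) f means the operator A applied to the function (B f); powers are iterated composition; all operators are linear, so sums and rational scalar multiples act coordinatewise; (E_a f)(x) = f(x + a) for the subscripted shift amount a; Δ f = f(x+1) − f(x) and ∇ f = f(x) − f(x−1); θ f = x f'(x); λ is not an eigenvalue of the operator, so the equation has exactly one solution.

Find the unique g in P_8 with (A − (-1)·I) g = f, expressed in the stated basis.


the image equals g(x) = -(1/6)x^4 - (1/4)x^3 + (43/24)x^2 - (7/8)x - 2

write g with unknown coordinates in the stated basis and equate coefficients in (A − (-1)·I) g = f
solving from the highest basis element down gives g = -(1/6)x^4 - (1/4)x^3 + (43/24)x^2 - (7/8)x - 2
check: A g = -(3/2)x^4 - (15/4)x^3 - (7/24)x^2 + (7/8)x + 2
so A g − (-1)·g = -(5/3)x^4 - 4x^3 + (3/2)x^2 = f ✓


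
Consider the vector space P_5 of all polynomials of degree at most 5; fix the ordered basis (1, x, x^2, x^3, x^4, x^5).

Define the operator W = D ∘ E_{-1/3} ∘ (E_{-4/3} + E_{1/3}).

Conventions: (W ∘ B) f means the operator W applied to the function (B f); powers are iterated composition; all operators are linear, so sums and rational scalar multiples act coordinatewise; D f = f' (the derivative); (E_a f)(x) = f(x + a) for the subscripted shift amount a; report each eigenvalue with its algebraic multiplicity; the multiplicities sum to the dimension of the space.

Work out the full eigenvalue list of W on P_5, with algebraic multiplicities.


λ = 0 (multiplicity 6)

image of 1: 0
image of x: 2
image of x^2: 4x - 10/3
image of x^3: 6x^2 - 10x + 25/3
image of x^4: 8x^3 - 20x^2 + (100/3)x - 500/27
image of x^5: 10x^4 - (100/3)x^3 + (250/3)x^2 - (2500/27)x + 3125/81
the matrix is upper triangular; its diagonal is (0, 0, 0, 0, 0, 0)
for a triangular matrix the eigenvalues are the diagonal entries, with algebraic multiplicity their repetition count


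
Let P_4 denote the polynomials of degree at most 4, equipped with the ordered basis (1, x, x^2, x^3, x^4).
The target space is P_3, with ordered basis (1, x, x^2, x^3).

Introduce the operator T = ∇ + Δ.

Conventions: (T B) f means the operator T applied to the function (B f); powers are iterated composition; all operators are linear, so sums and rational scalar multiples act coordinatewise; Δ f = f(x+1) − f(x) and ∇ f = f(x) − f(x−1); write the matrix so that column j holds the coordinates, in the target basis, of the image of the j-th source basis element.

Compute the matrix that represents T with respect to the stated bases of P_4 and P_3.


image of 1: 0
image of x: 2
image of x^2: 4x
image of x^3: 6x^2 + 2
image of x^4: 8x^3 + 8x
each image's coordinates form column j of the matrix

the matrix is [[0, 2, 0, 2, 0]; [0, 0, 4, 0, 8]; [0, 0, 0, 6, 0]; [0, 0, 0, 0, 8]] (rows listed top to bottom)


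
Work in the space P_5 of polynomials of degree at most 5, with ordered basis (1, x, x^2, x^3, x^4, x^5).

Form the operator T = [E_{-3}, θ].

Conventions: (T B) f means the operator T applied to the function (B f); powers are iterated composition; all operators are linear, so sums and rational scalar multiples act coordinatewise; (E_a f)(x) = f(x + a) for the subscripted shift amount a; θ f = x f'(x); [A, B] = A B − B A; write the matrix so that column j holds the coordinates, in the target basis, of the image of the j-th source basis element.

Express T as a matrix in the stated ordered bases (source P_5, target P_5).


image of 1: 0
image of x: -3
image of x^2: -6x + 18
image of x^3: -9x^2 + 54x - 81
image of x^4: -12x^3 + 108x^2 - 324x + 324
image of x^5: -15x^4 + 180x^3 - 810x^2 + 1620x - 1215
each image's coordinates form column j of the matrix

the matrix is [[0, -3, 18, -81, 324, -1215]; [0, 0, -6, 54, -324, 1620]; [0, 0, 0, -9, 108, -810]; [0, 0, 0, 0, -12, 180]; [0, 0, 0, 0, 0, -15]; [0, 0, 0, 0, 0, 0]] (rows listed top to bottom)


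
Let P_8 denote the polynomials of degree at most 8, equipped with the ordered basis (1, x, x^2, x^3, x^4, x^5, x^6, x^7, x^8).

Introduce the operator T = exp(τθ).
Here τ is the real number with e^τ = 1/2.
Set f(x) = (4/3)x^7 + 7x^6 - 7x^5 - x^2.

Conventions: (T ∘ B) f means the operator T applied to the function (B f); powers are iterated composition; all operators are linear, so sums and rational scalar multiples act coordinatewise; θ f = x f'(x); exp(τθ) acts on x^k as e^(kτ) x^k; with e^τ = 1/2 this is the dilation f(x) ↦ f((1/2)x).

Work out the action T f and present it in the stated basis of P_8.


exp(τθ) x^k = e^(kτ) x^k; with e^τ = 1/2 this sends x^k to (1/2)^k x^k
x^2 ↦ 1/4 x^2
x^5 ↦ 1/32 x^5
x^6 ↦ 1/64 x^6
x^7 ↦ 1/128 x^7
applying this coordinatewise to f: exp(τθ) f = (1/96)x^7 + (7/64)x^6 - (7/32)x^5 - (1/4)x^2

the image equals g(x) = (1/96)x^7 + (7/64)x^6 - (7/32)x^5 - (1/4)x^2


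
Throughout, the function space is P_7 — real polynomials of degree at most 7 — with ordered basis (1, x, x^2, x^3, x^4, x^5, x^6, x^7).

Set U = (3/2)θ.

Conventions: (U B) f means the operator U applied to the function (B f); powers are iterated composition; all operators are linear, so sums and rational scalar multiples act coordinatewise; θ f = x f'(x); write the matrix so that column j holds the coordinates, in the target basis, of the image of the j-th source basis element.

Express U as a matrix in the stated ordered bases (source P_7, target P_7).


image of 1: 0
image of x: (3/2)x
image of x^2: 3x^2
image of x^3: (9/2)x^3
image of x^4: 6x^4
image of x^5: (15/2)x^5
image of x^6: 9x^6
image of x^7: (21/2)x^7
each image's coordinates form column j of the matrix

the matrix is [[0, 0, 0, 0, 0, 0, 0, 0]; [0, 3/2, 0, 0, 0, 0, 0, 0]; [0, 0, 3, 0, 0, 0, 0, 0]; [0, 0, 0, 9/2, 0, 0, 0, 0]; [0, 0, 0, 0, 6, 0, 0, 0]; [0, 0, 0, 0, 0, 15/2, 0, 0]; [0, 0, 0, 0, 0, 0, 9, 0]; [0, 0, 0, 0, 0, 0, 0, 21/2]] (rows listed top to bottom)


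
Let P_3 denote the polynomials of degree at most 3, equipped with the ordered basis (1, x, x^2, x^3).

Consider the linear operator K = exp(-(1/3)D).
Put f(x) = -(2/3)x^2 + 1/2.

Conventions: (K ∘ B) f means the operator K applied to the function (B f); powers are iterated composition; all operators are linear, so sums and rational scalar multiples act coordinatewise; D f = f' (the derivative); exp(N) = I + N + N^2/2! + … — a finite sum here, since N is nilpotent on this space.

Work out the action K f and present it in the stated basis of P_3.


order-1 term: (4/9)x
order-2 term: -2/27
the series for exp(-(1/3)D) f terminates at order 2
exp(-(1/3)D) f = -(2/3)x^2 + (4/9)x + 23/54

the image equals g(x) = -(2/3)x^2 + (4/9)x + 23/54


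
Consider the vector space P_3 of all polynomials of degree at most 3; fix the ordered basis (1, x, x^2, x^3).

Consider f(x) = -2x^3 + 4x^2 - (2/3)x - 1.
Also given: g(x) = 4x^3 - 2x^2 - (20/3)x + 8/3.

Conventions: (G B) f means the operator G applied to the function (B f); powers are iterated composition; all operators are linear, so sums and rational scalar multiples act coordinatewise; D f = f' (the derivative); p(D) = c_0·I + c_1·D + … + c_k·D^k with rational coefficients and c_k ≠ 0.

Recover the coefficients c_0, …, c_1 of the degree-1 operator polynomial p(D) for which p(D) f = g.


D^0 f = -2x^3 + 4x^2 - (2/3)x - 1
D^1 f = -6x^2 + 8x - 2/3
matching coefficients of g against c_0 f + c_1 Df + … from the top degree down determines the c_i
solution: c_0 = -2, c_1 = -1

c_0 = -2, c_1 = -1


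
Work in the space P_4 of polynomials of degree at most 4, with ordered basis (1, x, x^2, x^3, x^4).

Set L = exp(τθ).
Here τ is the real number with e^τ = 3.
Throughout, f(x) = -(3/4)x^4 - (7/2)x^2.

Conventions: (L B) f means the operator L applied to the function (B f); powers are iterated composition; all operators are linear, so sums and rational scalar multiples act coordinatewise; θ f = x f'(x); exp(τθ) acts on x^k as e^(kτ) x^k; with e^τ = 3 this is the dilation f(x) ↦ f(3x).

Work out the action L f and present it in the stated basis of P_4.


the result is g(x) = -(243/4)x^4 - (63/2)x^2

exp(τθ) x^k = e^(kτ) x^k; with e^τ = 3 this sends x^k to 3^k x^k
x^2 ↦ 9 x^2
x^4 ↦ 81 x^4
applying this coordinatewise to f: exp(τθ) f = -(243/4)x^4 - (63/2)x^2


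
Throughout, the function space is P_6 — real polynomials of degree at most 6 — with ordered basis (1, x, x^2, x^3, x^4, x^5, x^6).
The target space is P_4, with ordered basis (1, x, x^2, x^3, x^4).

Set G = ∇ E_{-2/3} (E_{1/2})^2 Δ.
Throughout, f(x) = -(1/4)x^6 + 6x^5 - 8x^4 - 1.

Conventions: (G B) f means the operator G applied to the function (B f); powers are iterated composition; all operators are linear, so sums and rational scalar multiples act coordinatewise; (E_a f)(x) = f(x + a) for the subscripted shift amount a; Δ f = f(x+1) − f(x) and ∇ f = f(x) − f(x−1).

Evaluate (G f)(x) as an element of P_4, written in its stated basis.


Δ f = -(3/2)x^5 + (105/4)x^4 + 23x^3 + (33/4)x^2 - (7/2)x - 9/4
E_{1/2} Δ f = -(3/2)x^5 + (45/2)x^4 + (287/4)x^3 + (321/4)x^2 + (1109/32)x + 81/32
E_{1/2} E_{1/2} Δ f = -(3/2)x^5 + (75/4)x^4 + 113x^3 + (879/4)x^2 + (359/2)x + 201/4
E_{-2/3} (E_{1/2})^2 Δ f = -(3/2)x^5 + (95/4)x^4 + (169/3)x^3 + (1735/36)x^2 + (727/54)x - 431/324
∇ E_{-2/3} (E_{1/2})^2 Δ f = -(15/2)x^4 + 110x^3 + (23/2)x^2 + (269/9)x - 197/54

the result is g(x) = -(15/2)x^4 + 110x^3 + (23/2)x^2 + (269/9)x - 197/54


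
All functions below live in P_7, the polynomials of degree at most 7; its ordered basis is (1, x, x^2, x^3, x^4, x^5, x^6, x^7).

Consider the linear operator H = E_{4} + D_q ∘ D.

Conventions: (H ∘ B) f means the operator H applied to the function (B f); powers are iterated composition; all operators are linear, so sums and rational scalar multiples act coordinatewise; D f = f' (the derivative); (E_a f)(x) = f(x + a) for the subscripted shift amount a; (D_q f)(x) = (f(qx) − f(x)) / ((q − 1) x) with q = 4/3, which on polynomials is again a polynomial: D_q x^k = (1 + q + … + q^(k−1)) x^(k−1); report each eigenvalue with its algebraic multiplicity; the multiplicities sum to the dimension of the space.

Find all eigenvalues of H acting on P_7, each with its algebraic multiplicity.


λ = 1 (multiplicity 8)

image of 1: 1
image of x: x + 4
image of x^2: x^2 + 8x + 18
image of x^3: x^3 + 12x^2 + 55x + 64
image of x^4: x^4 + 16x^3 + (1012/9)x^2 + 256x + 256
image of x^5: x^5 + 20x^4 + (5195/27)x^3 + 640x^2 + 1280x + 1024
image of x^6: x^6 + 24x^5 + (8042/27)x^4 + 1280x^3 + 3840x^2 + 6144x + 4096
image of x^7: x^7 + 28x^6 + (105217/243)x^5 + 2240x^4 + 8960x^3 + 21504x^2 + 28672x + 16384
the matrix is upper triangular; its diagonal is (1, 1, 1, 1, 1, 1, 1, 1)
for a triangular matrix the eigenvalues are the diagonal entries, with algebraic multiplicity their repetition count


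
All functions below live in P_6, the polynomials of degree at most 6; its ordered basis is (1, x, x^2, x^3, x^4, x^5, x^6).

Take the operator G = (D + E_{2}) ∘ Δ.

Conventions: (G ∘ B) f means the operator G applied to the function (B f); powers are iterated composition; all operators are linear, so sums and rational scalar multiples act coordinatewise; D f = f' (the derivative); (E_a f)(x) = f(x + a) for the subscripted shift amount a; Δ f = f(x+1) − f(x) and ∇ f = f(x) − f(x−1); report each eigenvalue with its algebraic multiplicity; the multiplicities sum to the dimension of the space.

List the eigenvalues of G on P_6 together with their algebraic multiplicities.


λ = 0 (multiplicity 7)

image of 1: 0
image of x: 1
image of x^2: 2x + 7
image of x^3: 3x^2 + 21x + 22
image of x^4: 4x^3 + 42x^2 + 88x + 69
image of x^5: 5x^4 + 70x^3 + 220x^2 + 345x + 216
image of x^6: 6x^5 + 105x^4 + 440x^3 + 1035x^2 + 1296x + 671
the matrix is upper triangular; its diagonal is (0, 0, 0, 0, 0, 0, 0)
for a triangular matrix the eigenvalues are the diagonal entries, with algebraic multiplicity their repetition count


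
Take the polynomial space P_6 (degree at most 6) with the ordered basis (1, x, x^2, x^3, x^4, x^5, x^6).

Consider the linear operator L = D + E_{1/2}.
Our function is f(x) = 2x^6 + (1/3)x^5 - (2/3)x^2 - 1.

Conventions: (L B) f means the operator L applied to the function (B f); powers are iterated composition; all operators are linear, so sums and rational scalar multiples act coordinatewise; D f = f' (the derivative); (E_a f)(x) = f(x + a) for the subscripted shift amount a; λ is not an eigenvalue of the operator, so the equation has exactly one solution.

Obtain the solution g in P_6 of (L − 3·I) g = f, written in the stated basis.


the result is g(x) = -x^6 - (14/3)x^5 - (155/8)x^4 - (1565/24)x^3 - (15773/96)x^2 - (26551/96)x - 11147/48

write g with unknown coordinates in the stated basis and equate coefficients in (L − 3·I) g = f
solving from the highest basis element down gives g = -x^6 - (14/3)x^5 - (155/8)x^4 - (1565/24)x^3 - (15773/96)x^2 - (26551/96)x - 11147/48
check: L g = -x^6 - (41/3)x^5 - (465/8)x^4 - (1565/8)x^3 - (47383/96)x^2 - (26551/32)x - 11163/16
so L g − 3·g = 2x^6 + (1/3)x^5 - (2/3)x^2 - 1 = f ✓


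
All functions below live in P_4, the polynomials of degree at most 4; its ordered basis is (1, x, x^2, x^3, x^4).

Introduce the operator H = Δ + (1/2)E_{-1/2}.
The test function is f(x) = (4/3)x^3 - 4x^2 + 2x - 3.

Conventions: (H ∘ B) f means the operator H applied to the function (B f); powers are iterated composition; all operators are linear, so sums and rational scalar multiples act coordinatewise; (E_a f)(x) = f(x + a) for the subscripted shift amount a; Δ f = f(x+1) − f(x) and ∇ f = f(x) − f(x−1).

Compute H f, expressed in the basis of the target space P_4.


the image equals g(x) = (2/3)x^3 + x^2 - (1/2)x - 13/4

Δ f = 4x^2 - 4x - 2/3
E_{-1/2} f = (4/3)x^3 - 6x^2 + 7x - 31/6
((1/2)E_{-1/2}) f = (2/3)x^3 - 3x^2 + (7/2)x - 31/12
(Δ + (1/2)E_{-1/2}) f = (2/3)x^3 + x^2 - (1/2)x - 13/4


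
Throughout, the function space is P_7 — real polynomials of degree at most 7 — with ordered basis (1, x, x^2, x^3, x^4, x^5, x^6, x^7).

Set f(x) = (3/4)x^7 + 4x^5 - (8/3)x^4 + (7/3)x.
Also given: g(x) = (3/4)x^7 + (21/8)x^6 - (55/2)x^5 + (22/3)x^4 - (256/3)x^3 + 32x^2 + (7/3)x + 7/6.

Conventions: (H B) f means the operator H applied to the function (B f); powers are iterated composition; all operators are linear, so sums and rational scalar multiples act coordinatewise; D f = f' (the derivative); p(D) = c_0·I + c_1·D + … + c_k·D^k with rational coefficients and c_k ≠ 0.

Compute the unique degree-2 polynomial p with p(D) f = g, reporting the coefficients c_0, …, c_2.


D^0 f = (3/4)x^7 + 4x^5 - (8/3)x^4 + (7/3)x
D^1 f = (21/4)x^6 + 20x^4 - (32/3)x^3 + 7/3
D^2 f = (63/2)x^5 + 80x^3 - 32x^2
matching coefficients of g against c_0 f + c_1 Df + … from the top degree down determines the c_i
solution: c_0 = 1, c_1 = 1/2, c_2 = -1

c_0 = 1, c_1 = 1/2, c_2 = -1


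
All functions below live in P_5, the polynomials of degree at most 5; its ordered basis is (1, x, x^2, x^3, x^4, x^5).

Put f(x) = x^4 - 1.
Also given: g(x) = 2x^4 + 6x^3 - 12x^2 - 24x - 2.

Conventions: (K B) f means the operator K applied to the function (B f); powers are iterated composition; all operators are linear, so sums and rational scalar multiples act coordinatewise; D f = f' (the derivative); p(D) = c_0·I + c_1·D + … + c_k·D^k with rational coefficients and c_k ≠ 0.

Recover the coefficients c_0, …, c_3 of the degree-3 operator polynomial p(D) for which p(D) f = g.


D^0 f = x^4 - 1
D^1 f = 4x^3
D^2 f = 12x^2
D^3 f = 24x
matching coefficients of g against c_0 f + c_1 Df + … from the top degree down determines the c_i
solution: c_0 = 2, c_1 = 3/2, c_2 = -1, c_3 = -1

c_0 = 2, c_1 = 3/2, c_2 = -1, c_3 = -1


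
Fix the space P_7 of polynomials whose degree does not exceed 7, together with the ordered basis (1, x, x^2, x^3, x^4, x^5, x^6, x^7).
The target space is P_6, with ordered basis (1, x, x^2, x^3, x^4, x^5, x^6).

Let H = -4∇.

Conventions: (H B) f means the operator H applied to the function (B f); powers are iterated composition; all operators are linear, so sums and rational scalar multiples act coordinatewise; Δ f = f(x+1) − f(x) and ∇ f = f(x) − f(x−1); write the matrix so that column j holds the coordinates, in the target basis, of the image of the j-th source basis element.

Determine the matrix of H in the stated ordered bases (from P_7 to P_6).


image of 1: 0
image of x: -4
image of x^2: -8x + 4
image of x^3: -12x^2 + 12x - 4
image of x^4: -16x^3 + 24x^2 - 16x + 4
image of x^5: -20x^4 + 40x^3 - 40x^2 + 20x - 4
image of x^6: -24x^5 + 60x^4 - 80x^3 + 60x^2 - 24x + 4
image of x^7: -28x^6 + 84x^5 - 140x^4 + 140x^3 - 84x^2 + 28x - 4
each image's coordinates form column j of the matrix

the matrix is [[0, -4, 4, -4, 4, -4, 4, -4]; [0, 0, -8, 12, -16, 20, -24, 28]; [0, 0, 0, -12, 24, -40, 60, -84]; [0, 0, 0, 0, -16, 40, -80, 140]; [0, 0, 0, 0, 0, -20, 60, -140]; [0, 0, 0, 0, 0, 0, -24, 84]; [0, 0, 0, 0, 0, 0, 0, -28]] (rows listed top to bottom)


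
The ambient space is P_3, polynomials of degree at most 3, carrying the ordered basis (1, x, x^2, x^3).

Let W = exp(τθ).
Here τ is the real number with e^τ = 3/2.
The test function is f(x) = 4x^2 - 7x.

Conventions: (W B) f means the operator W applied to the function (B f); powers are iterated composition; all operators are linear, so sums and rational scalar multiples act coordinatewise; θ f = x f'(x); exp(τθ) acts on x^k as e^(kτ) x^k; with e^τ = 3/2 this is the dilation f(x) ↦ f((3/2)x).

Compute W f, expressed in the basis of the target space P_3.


the result is g(x) = 9x^2 - (21/2)x

exp(τθ) x^k = e^(kτ) x^k; with e^τ = 3/2 this sends x^k to (3/2)^k x^k
x ↦ 3/2 x
x^2 ↦ 9/4 x^2
applying this coordinatewise to f: exp(τθ) f = 9x^2 - (21/2)x


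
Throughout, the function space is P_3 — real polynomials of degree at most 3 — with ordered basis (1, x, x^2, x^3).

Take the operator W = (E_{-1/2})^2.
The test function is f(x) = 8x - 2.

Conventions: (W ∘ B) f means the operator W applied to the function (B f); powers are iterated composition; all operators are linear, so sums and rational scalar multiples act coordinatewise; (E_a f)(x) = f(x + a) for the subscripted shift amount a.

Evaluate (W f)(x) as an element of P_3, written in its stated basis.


g(x) = 8x - 10

E_{-1/2} f = 8x - 6
E_{-1/2} E_{-1/2} f = 8x - 10


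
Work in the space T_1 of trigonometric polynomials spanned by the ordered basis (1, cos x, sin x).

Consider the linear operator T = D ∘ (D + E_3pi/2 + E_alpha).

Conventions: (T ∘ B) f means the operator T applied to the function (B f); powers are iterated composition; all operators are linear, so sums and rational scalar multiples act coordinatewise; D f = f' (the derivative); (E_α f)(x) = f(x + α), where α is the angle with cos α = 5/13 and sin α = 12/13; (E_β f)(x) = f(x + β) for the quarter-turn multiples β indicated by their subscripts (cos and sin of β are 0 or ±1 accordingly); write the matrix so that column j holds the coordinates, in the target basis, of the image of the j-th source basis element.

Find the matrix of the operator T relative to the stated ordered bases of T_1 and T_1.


image of 1: 0
image of cos x: -(12/13)cos x - (5/13)sin x
image of sin x: (5/13)cos x - (12/13)sin x
each image's coordinates form column j of the matrix

the matrix is [[0, 0, 0]; [0, -12/13, 5/13]; [0, -5/13, -12/13]] (rows listed top to bottom)


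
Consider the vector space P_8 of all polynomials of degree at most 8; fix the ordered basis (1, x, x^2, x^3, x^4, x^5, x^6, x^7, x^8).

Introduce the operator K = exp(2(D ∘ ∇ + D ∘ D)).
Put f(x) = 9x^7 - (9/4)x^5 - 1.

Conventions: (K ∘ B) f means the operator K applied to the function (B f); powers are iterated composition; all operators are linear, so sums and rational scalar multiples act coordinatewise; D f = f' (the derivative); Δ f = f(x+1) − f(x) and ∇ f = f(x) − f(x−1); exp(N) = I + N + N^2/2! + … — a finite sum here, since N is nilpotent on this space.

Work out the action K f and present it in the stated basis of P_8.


order-1 term: 1512x^5 - 1890x^4 + 2340x^3 - 1755x^2 + 666x - 207/2
order-2 term: 60480x^3 - 90720x^2 + 81000x - 29160
order-3 term: 483840x - 362880
the series for exp(2(D ∘ ∇ + D ∘ D)) f terminates at order 3
exp(2(D ∘ ∇ + D ∘ D)) f = 9x^7 + (6039/4)x^5 - 1890x^4 + 62820x^3 - 92475x^2 + 565506x - 784289/2

g(x) = 9x^7 + (6039/4)x^5 - 1890x^4 + 62820x^3 - 92475x^2 + 565506x - 784289/2


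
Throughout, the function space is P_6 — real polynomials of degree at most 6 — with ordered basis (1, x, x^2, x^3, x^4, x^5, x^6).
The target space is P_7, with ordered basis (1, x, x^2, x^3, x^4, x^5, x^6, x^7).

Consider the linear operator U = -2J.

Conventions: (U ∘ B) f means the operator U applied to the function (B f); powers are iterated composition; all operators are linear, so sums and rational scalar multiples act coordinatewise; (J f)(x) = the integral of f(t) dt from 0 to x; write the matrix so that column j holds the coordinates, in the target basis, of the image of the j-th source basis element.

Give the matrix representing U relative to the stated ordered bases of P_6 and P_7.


the matrix is [[0, 0, 0, 0, 0, 0, 0]; [-2, 0, 0, 0, 0, 0, 0]; [0, -1, 0, 0, 0, 0, 0]; [0, 0, -2/3, 0, 0, 0, 0]; [0, 0, 0, -1/2, 0, 0, 0]; [0, 0, 0, 0, -2/5, 0, 0]; [0, 0, 0, 0, 0, -1/3, 0]; [0, 0, 0, 0, 0, 0, -2/7]] (rows listed top to bottom)

image of 1: -2x
image of x: -x^2
image of x^2: -(2/3)x^3
image of x^3: -(1/2)x^4
image of x^4: -(2/5)x^5
image of x^5: -(1/3)x^6
image of x^6: -(2/7)x^7
each image's coordinates form column j of the matrix


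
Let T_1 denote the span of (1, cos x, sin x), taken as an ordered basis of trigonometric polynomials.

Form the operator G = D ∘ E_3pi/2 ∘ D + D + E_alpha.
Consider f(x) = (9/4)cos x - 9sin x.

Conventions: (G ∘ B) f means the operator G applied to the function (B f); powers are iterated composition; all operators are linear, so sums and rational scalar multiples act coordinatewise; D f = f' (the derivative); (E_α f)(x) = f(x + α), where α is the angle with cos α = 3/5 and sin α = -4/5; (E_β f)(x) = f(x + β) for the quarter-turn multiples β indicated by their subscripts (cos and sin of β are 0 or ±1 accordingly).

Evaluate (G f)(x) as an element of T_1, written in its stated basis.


the image equals g(x) = -(189/20)cos x - (81/10)sin x

D f = -9cos x - (9/4)sin x
E_3pi/2 D f = (9/4)cos x - 9sin x
D E_3pi/2 D f = -9cos x - (9/4)sin x
D f = -9cos x - (9/4)sin x
E_alpha f = (171/20)cos x - (18/5)sin x
(D ∘ E_3pi/2 ∘ D + D + E_alpha) f = -(189/20)cos x - (81/10)sin x
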